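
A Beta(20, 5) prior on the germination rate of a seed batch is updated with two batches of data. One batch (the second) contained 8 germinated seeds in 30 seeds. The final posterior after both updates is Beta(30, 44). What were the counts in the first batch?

Sequential conjugate updates are equivalent to a single update on the pooled data, so total successes = posterior α − prior α and total failures = posterior β − prior β.
Total across both batches: 30−20=10 germinated seeds, 44−5=39 non-germinating seeds.
Subtract the second batch: 10−8=2 germinated seeds and 39−22=17 non-germinating seeds.

2 germinated seeds and 17 non-germinating seeds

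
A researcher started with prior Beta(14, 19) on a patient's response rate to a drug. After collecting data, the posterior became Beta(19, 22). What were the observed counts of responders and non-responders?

Under Beta–binomial conjugacy the posterior parameters are (α+s, β+f).
Match parameters: s=19−14=5, f=22−19=3.

5 responders and 3 non-responders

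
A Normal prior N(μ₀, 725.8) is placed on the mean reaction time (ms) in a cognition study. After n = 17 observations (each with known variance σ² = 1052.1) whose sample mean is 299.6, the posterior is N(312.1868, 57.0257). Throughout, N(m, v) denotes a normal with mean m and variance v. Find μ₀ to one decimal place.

μ₀ = 459.8

With known observation variance, the Normal–Normal posterior has precision τ_n = τ₀ + n/σ² and mean μ_n = (τ₀μ₀ + (n/σ²)x̄)/τ_n.
Here τ₀ = 1/725.8 = 0.001378 and τ_data = 17/1052.1 = 0.016158, so τ_n = 0.017536.
Rearranging for μ₀: μ₀ = (μ_n·τ_n − τ_data·x̄)/τ₀ = (312.1868·0.017536 − 0.016158·299.6) / 0.001378 = 0.633571/0.001378 ≈ 459.8.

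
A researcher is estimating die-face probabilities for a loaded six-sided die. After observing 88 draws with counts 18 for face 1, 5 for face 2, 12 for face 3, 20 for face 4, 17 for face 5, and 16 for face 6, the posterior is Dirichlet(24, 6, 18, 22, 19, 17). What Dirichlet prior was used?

For a Dirichlet(α) prior with multinomial counts c, the posterior is Dirichlet(α + c) componentwise.
Subtract each count from the matching posterior parameter: 24−18=6, 6−5=1, 18−12=6, 22−20=2, 19−17=2, 17−16=1.

Dirichlet(6, 1, 6, 2, 2, 1)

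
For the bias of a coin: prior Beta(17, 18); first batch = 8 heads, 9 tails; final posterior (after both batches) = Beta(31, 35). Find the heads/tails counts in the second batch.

Sequential conjugate updates are equivalent to a single update on the pooled data, so total successes = posterior α − prior α and total failures = posterior β − prior β.
Total across both batches: 31−17=14 heads, 35−18=17 tails.
Subtract the first batch: 14−8=6 heads and 17−9=8 tails.

6 heads and 8 tails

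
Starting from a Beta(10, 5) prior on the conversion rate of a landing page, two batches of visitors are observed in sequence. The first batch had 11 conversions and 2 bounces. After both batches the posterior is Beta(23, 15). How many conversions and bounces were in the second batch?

2 conversions and 8 bounces

Because Beta–binomial updating is additive in the counts, the combined data contributed (α_post−α_prior, β_post−β_prior) successes and failures.
Total across both batches: 23−10=13 conversions, 15−5=10 bounces.
Subtract the first batch: 13−11=2 conversions and 10−2=8 bounces.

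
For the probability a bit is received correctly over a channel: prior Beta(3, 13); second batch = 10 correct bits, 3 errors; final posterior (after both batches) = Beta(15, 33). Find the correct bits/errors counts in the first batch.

2 correct bits and 17 errors

Because Beta–binomial updating is additive in the counts, the combined data contributed (α_post−α_prior, β_post−β_prior) successes and failures.
Total across both batches: 15−3=12 correct bits, 33−13=20 errors.
Subtract the second batch: 12−10=2 correct bits and 20−3=17 errors.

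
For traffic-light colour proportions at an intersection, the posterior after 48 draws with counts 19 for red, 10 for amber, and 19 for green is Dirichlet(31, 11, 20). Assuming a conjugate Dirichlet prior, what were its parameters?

For a Dirichlet(α) prior with multinomial counts c, the posterior is Dirichlet(α + c) componentwise.
Subtract each count from the matching posterior parameter: 31−19=12, 11−10=1, 20−19=1.

Dirichlet(12, 1, 1)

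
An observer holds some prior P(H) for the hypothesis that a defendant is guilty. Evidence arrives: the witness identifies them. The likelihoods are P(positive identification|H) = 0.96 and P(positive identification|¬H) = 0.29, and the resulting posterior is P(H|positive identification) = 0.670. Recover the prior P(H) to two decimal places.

Bayes' rule in odds form gives O(H|E) = O(H)·[P(E|H)/P(E|¬H)], hence O(H) = O(H|E)/LR.
Posterior odds = 0.670/(1−0.670) = 2.0303. LR = 0.96/0.29 = 3.3103.
Prior odds = 2.0303/3.3103 = 0.6133, so P(H) = 0.6133/(1+0.6133) ≈ 0.38.

P(H) = 0.38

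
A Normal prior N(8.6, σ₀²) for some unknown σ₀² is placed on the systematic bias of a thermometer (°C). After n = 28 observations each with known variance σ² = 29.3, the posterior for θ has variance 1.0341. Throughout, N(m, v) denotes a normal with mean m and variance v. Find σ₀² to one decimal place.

σ₀² = 87.8

Posterior precision equals prior precision plus data precision: 1/σ_n² = 1/σ₀² + n/σ².
So 1/σ₀² = 1/1.0341 − 28/29.3 = 0.967024 − 0.955631 = 0.011393.
Hence σ₀² = 1/0.011393 ≈ 87.8.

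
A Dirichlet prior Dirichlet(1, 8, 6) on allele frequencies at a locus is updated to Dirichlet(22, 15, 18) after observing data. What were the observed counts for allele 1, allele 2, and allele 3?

For a Dirichlet(α) prior with multinomial counts c, the posterior is Dirichlet(α + c) componentwise.
Counts are posterior − prior componentwise: 22−1=21, 15−8=7, 18−6=12.

counts (21, 7, 12)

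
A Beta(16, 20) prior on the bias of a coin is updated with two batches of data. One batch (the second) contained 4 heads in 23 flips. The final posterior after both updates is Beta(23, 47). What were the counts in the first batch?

Because Beta–binomial updating is additive in the counts, the combined data contributed (α_post−α_prior, β_post−β_prior) successes and failures.
Total across both batches: 23−16=7 heads, 47−20=27 tails.
Subtract the second batch: 7−4=3 heads and 27−19=8 tails.

3 heads and 8 tails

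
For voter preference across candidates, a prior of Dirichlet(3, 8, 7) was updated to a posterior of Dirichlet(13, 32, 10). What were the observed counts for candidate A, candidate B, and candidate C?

For a Dirichlet(α) prior with multinomial counts c, the posterior is Dirichlet(α + c) componentwise.
Counts are posterior − prior componentwise: 13−3=10, 32−8=24, 10−7=3.

counts (10, 24, 3)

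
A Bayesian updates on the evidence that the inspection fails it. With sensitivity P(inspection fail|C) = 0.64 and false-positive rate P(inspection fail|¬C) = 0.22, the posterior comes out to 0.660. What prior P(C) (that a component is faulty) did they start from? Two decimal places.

In odds form, posterior odds = prior odds × likelihood ratio, so prior odds = posterior odds ÷ LR.
Posterior odds = 0.660/(1−0.660) = 1.9412. LR = 0.64/0.22 = 2.9091.
Prior odds = 1.9412/2.9091 = 0.6673, so P(C) = 0.6673/(1+0.6673) ≈ 0.40.

P(C) = 0.40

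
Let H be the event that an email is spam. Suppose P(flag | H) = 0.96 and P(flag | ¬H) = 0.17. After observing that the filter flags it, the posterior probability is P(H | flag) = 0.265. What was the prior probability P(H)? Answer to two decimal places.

In odds form, posterior odds = prior odds × likelihood ratio, so prior odds = posterior odds ÷ LR.
Posterior odds = 0.265/(1−0.265) = 0.3605. LR = 0.96/0.17 = 5.6471.
Prior odds = 0.3605/5.6471 = 0.0638, so P(H) = 0.0638/(1+0.0638) ≈ 0.06.

P(H) = 0.06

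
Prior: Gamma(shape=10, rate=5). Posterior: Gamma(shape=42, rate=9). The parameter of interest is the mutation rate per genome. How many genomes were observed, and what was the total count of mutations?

A Gamma(α, β) prior (rate parametrization) on a Poisson rate with n observations summing to S gives posterior Gamma(α+S, β+n).
Matching: Σxᵢ = 42 − 10 = 32 and n = 9 − 5 = 4.

n = 4 genomes with total 32 mutations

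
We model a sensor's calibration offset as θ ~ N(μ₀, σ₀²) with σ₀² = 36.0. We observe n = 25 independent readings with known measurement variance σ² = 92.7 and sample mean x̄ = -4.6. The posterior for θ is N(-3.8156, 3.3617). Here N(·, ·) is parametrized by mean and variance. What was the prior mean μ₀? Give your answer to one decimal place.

With known observation variance, the Normal–Normal posterior has precision τ_n = τ₀ + n/σ² and mean μ_n = (τ₀μ₀ + (n/σ²)x̄)/τ_n.
Here τ₀ = 1/36.0 = 0.027778 and τ_data = 25/92.7 = 0.269687, so τ_n = 0.297465.
Rearranging for μ₀: μ₀ = (μ_n·τ_n − τ_data·x̄)/τ₀ = (-3.8156·0.297465 − 0.269687·-4.6) / 0.027778 = 0.105553/0.027778 ≈ 3.8.

μ₀ = 3.8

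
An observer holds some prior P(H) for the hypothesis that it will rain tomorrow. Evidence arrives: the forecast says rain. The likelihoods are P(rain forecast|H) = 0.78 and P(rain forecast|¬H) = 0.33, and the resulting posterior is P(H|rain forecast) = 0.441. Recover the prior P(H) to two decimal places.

P(H) = 0.25

Bayes' rule in odds form gives O(H|E) = O(H)·[P(E|H)/P(E|¬H)], hence O(H) = O(H|E)/LR.
Posterior odds = 0.441/(1−0.441) = 0.7889. LR = 0.78/0.33 = 2.3636.
Prior odds = 0.7889/2.3636 = 0.3338, so P(H) = 0.3338/(1+0.3338) ≈ 0.25.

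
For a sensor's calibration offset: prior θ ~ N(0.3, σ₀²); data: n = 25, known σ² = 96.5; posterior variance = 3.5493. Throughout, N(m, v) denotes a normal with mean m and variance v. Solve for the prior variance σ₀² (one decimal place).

σ₀² = 44.1

Posterior precision equals prior precision plus data precision: 1/σ_n² = 1/σ₀² + n/σ².
So 1/σ₀² = 1/3.5493 − 25/96.5 = 0.281746 − 0.259067 = 0.022679.
Hence σ₀² = 1/0.022679 ≈ 44.1.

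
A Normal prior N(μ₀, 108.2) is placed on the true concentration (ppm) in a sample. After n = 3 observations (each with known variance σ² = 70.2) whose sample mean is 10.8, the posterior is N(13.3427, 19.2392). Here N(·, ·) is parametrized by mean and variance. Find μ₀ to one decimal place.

μ₀ = 25.1

With known observation variance, the Normal–Normal posterior has precision τ_n = τ₀ + n/σ² and mean μ_n = (τ₀μ₀ + (n/σ²)x̄)/τ_n.
Here τ₀ = 1/108.2 = 0.009242 and τ_data = 3/70.2 = 0.042735, so τ_n = 0.051977.
Rearranging for μ₀: μ₀ = (μ_n·τ_n − τ_data·x̄)/τ₀ = (13.3427·0.051977 − 0.042735·10.8) / 0.009242 = 0.231976/0.009242 ≈ 25.1.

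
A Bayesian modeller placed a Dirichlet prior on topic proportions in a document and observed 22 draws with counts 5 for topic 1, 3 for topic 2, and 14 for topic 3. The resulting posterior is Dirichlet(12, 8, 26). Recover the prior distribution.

For a Dirichlet(α) prior with multinomial counts c, the posterior is Dirichlet(α + c) componentwise.
Subtract each count from the matching posterior parameter: 12−5=7, 8−3=5, 26−14=12.

Dirichlet(7, 5, 12)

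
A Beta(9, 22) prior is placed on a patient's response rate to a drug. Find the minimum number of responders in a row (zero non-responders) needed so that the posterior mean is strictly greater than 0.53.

k = 16

After k responders and 0 non-responders the posterior is Beta(9+k, 22), with mean (9+k)/(9+22+k).
Set (9+k)/(31+k) > 0.53 and solve: k > (0.53·31 − 9)/(1 − 0.53) = 15.809.
The smallest integer exceeding 15.809 is 16, and checking k=16: (25)/(47) = 0.5319 > 0.53.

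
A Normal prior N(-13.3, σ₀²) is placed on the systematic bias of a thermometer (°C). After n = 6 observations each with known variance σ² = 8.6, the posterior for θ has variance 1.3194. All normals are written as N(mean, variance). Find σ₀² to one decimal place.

Posterior precision equals prior precision plus data precision: 1/σ_n² = 1/σ₀² + n/σ².
So 1/σ₀² = 1/1.3194 − 6/8.6 = 0.757920 − 0.697674 = 0.060246.
Hence σ₀² = 1/0.060246 ≈ 16.6.

σ₀² = 16.6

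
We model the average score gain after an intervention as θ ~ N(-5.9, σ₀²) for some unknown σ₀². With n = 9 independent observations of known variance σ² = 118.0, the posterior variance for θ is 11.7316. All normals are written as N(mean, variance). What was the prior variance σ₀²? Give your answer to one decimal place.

σ₀² = 111.5

Posterior precision equals prior precision plus data precision: 1/σ_n² = 1/σ₀² + n/σ².
So 1/σ₀² = 1/11.7316 − 9/118.0 = 0.085240 − 0.076271 = 0.008969.
Hence σ₀² = 1/0.008969 ≈ 111.5.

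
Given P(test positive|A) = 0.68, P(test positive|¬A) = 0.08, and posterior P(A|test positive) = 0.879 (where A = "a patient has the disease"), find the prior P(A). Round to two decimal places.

P(A) = 0.46

Bayes' rule in odds form gives O(A|E) = O(A)·[P(E|A)/P(E|¬A)], hence O(A) = O(A|E)/LR.
Posterior odds = 0.879/(1−0.879) = 7.2645. LR = 0.68/0.08 = 8.5000.
Prior odds = 7.2645/8.5000 = 0.8546, so P(A) = 0.8546/(1+0.8546) ≈ 0.46.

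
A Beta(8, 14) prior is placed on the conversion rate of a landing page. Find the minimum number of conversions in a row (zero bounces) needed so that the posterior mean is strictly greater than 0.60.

k = 14

After k conversions and 0 bounces the posterior is Beta(8+k, 14), with mean (8+k)/(8+14+k).
Set (8+k)/(22+k) > 0.60 and solve: k > (0.60·22 − 8)/(1 − 0.60) = 13.000.
The smallest integer exceeding 13.000 is 14.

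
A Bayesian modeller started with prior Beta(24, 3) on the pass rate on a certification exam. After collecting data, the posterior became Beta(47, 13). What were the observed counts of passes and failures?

23 passes and 10 failures

Beta is conjugate to the binomial likelihood: posterior = Beta(a+s, b+f).
Match parameters: s=47−24=23, f=13−3=10.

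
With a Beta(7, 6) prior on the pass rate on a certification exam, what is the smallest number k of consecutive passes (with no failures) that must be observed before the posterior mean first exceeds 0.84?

k = 25

After k passes and 0 failures the posterior is Beta(7+k, 6), with mean (7+k)/(7+6+k).
Set (7+k)/(13+k) > 0.84 and solve: k > (0.84·13 − 7)/(1 − 0.84) = 24.500.
The smallest integer exceeding 24.500 is 25, and checking k=25: (32)/(38) = 0.8421 > 0.84.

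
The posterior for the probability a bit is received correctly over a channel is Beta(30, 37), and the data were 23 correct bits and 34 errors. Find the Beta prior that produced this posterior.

Beta is conjugate to the binomial likelihood: posterior = Beta(a+s, b+f).
So a = 30 − 23 = 7 and b = 37 − 34 = 3.

Beta(7, 3)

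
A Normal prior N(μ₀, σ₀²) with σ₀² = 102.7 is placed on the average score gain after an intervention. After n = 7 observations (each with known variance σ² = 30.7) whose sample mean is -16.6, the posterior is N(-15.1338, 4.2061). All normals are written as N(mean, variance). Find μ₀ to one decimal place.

The posterior mean is a precision-weighted average: μ_n = (τ₀μ₀ + τ_data·x̄)/(τ₀+τ_data), with τ₀=1/σ₀² and τ_data=n/σ².
Here τ₀ = 1/102.7 = 0.009737 and τ_data = 7/30.7 = 0.228013, so τ_n = 0.237750.
Rearranging for μ₀: μ₀ = (μ_n·τ_n − τ_data·x̄)/τ₀ = (-15.1338·0.237750 − 0.228013·-16.6) / 0.009737 = 0.186955/0.009737 ≈ 19.2.

μ₀ = 19.2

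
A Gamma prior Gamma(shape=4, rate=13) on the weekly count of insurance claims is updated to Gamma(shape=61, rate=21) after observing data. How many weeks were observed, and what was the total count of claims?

A Gamma(α, β) prior (rate parametrization) on a Poisson rate with n observations summing to S gives posterior Gamma(α+S, β+n).
Matching: Σxᵢ = 61 − 4 = 57 and n = 21 − 13 = 8.

n = 8 weeks with total 57 claims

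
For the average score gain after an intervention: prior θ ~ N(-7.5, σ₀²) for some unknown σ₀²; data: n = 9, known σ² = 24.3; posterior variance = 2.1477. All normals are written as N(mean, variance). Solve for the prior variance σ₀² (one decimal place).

σ₀² = 10.5

For the Normal–Normal model with known σ², precisions add: τ_n = τ₀ + n/σ².
So 1/σ₀² = 1/2.1477 − 9/24.3 = 0.465614 − 0.370370 = 0.095244.
Hence σ₀² = 1/0.095244 ≈ 10.5.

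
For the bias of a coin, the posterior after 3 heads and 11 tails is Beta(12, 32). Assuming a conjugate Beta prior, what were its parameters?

Beta(9, 21)

Under Beta–binomial conjugacy the posterior parameters are (a+s, b+f).
So a = 12 − 3 = 9 and b = 32 − 11 = 21.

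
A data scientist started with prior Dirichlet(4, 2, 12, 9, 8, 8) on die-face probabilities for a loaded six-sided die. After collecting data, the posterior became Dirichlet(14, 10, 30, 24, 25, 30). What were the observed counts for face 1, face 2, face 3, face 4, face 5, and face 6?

counts (10, 8, 18, 15, 17, 22)

For a Dirichlet(α) prior with multinomial counts c, the posterior is Dirichlet(α + c) componentwise.
Counts are posterior − prior componentwise: 14−4=10, 10−2=8, 30−12=18, 24−9=15, 25−8=17, 30−8=22.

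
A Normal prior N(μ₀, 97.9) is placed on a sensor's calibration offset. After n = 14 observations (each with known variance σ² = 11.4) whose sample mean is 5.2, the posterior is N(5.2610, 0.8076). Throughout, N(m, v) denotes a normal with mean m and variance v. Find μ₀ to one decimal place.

With known observation variance, the Normal–Normal posterior has precision τ_n = τ₀ + n/σ² and mean μ_n = (τ₀μ₀ + (n/σ²)x̄)/τ_n.
Here τ₀ = 1/97.9 = 0.010215 and τ_data = 14/11.4 = 1.228070, so τ_n = 1.238285.
Rearranging for μ₀: μ₀ = (μ_n·τ_n − τ_data·x̄)/τ₀ = (5.2610·1.238285 − 1.228070·5.2) / 0.010215 = 0.128653/0.010215 ≈ 12.6.

μ₀ = 12.6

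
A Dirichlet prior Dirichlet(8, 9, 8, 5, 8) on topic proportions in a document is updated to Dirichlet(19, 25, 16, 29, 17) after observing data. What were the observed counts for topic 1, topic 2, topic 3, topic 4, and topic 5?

counts (11, 16, 8, 24, 9)

For a Dirichlet(α) prior with multinomial counts c, the posterior is Dirichlet(α + c) componentwise.
Counts are posterior − prior componentwise: 19−8=11, 25−9=16, 16−8=8, 29−5=24, 17−8=9.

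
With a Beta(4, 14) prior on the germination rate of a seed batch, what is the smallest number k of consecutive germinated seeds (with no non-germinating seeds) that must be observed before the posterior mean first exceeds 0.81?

After k germinated seeds and 0 non-germinating seeds the posterior is Beta(4+k, 14), with mean (4+k)/(4+14+k).
Set (4+k)/(18+k) > 0.81 and solve: k > (0.81·18 − 4)/(1 − 0.81) = 55.684.
The smallest integer exceeding 55.684 is 56, and checking k=56: (60)/(74) = 0.8108 > 0.81.

k = 56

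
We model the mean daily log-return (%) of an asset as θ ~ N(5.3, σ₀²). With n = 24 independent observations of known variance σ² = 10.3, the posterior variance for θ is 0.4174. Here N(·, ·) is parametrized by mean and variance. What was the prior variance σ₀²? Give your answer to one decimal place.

Posterior precision equals prior precision plus data precision: 1/σ_n² = 1/σ₀² + n/σ².
So 1/σ₀² = 1/0.4174 − 24/10.3 = 2.395783 − 2.330097 = 0.065686.
Hence σ₀² = 1/0.065686 ≈ 15.2.

σ₀² = 15.2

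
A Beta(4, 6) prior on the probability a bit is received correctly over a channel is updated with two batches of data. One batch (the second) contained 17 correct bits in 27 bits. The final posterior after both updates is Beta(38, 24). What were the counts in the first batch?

Sequential conjugate updates are equivalent to a single update on the pooled data, so total successes = posterior α − prior α and total failures = posterior β − prior β.
Total across both batches: 38−4=34 correct bits, 24−6=18 errors.
Subtract the second batch: 34−17=17 correct bits and 18−10=8 errors.

17 correct bits and 8 errors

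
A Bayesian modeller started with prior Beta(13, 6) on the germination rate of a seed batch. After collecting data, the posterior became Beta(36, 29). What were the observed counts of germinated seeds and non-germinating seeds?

23 germinated seeds and 23 non-germinating seeds

Under Beta–binomial conjugacy the posterior parameters are (α+s, β+f).
So s = 36 − 13 = 23 and f = 29 − 6 = 23.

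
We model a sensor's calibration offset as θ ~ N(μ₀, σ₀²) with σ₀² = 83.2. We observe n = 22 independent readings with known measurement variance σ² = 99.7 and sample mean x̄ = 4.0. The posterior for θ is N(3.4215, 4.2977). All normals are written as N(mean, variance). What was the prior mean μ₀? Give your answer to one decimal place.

The posterior mean is a precision-weighted average: μ_n = (τ₀μ₀ + τ_data·x̄)/(τ₀+τ_data), with τ₀=1/σ₀² and τ_data=n/σ².
Here τ₀ = 1/83.2 = 0.012019 and τ_data = 22/99.7 = 0.220662, so τ_n = 0.232681.
Rearranging for μ₀: μ₀ = (μ_n·τ_n − τ_data·x̄)/τ₀ = (3.4215·0.232681 − 0.220662·4.0) / 0.012019 = -0.086530/0.012019 ≈ -7.2.

μ₀ = -7.2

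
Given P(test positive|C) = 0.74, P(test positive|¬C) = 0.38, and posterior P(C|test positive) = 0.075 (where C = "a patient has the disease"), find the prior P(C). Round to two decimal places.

P(C) = 0.04

In odds form, posterior odds = prior odds × likelihood ratio, so prior odds = posterior odds ÷ LR.
Posterior odds = 0.075/(1−0.075) = 0.0811. LR = 0.74/0.38 = 1.9474.
Prior odds = 0.0811/1.9474 = 0.0416, so P(C) = 0.0416/(1+0.0416) ≈ 0.04.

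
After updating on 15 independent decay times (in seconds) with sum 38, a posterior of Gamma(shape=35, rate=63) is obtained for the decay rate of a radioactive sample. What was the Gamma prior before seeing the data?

Gamma(shape=20, rate=25)

For an exponential likelihood with a Gamma(α, β) prior on the rate, n observations with total T give posterior Gamma(α+n, β+T).
So α = 35 − 15 = 20 and β = 63 − 38 = 25.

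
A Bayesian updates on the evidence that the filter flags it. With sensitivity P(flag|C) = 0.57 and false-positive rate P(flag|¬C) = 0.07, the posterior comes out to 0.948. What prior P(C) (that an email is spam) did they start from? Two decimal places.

In odds form, posterior odds = prior odds × likelihood ratio, so prior odds = posterior odds ÷ LR.
Posterior odds = 0.948/(1−0.948) = 18.2308. LR = 0.57/0.07 = 8.1429.
Prior odds = 18.2308/8.1429 = 2.2389, so P(C) = 2.2389/(1+2.2389) ≈ 0.69.

P(C) = 0.69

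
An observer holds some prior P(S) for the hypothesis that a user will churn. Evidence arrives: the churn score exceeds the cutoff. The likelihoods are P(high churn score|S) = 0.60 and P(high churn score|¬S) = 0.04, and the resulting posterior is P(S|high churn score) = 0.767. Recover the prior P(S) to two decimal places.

Bayes' rule in odds form gives O(S|E) = O(S)·[P(E|S)/P(E|¬S)], hence O(S) = O(S|E)/LR.
Posterior odds = 0.767/(1−0.767) = 3.2918. LR = 0.60/0.04 = 15.0000.
Prior odds = 3.2918/15.0000 = 0.2195, so P(S) = 0.2195/(1+0.2195) ≈ 0.18.

P(S) = 0.18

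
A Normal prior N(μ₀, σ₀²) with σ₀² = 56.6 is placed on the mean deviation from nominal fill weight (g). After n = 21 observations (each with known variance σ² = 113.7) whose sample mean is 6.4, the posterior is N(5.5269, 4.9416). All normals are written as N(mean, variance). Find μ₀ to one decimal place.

μ₀ = -3.6

The posterior mean is a precision-weighted average: μ_n = (τ₀μ₀ + τ_data·x̄)/(τ₀+τ_data), with τ₀=1/σ₀² and τ_data=n/σ².
Here τ₀ = 1/56.6 = 0.017668 and τ_data = 21/113.7 = 0.184697, so τ_n = 0.202365.
Rearranging for μ₀: μ₀ = (μ_n·τ_n − τ_data·x̄)/τ₀ = (5.5269·0.202365 − 0.184697·6.4) / 0.017668 = -0.063610/0.017668 ≈ -3.6.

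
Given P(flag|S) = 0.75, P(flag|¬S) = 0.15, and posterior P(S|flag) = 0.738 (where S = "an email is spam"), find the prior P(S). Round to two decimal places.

Bayes' rule in odds form gives O(S|E) = O(S)·[P(E|S)/P(E|¬S)], hence O(S) = O(S|E)/LR.
Posterior odds = 0.738/(1−0.738) = 2.8168. LR = 0.75/0.15 = 5.0000.
Prior odds = 2.8168/5.0000 = 0.5634, so P(S) = 0.5634/(1+0.5634) ≈ 0.36.

P(S) = 0.36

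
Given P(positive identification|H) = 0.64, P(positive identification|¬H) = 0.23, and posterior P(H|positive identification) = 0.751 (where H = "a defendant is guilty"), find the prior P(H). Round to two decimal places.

Bayes' rule in odds form gives O(H|E) = O(H)·[P(E|H)/P(E|¬H)], hence O(H) = O(H|E)/LR.
Posterior odds = 0.751/(1−0.751) = 3.0161. LR = 0.64/0.23 = 2.7826.
Prior odds = 3.0161/2.7826 = 1.0839, so P(H) = 1.0839/(1+1.0839) ≈ 0.52.

P(H) = 0.52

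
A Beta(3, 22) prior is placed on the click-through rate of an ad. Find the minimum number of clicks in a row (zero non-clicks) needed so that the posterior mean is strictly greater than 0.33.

k = 8

After k clicks and 0 non-clicks the posterior is Beta(3+k, 22), with mean (3+k)/(3+22+k).
Set (3+k)/(25+k) > 0.33 and solve: k > (0.33·25 − 3)/(1 − 0.33) = 7.836.
The smallest integer exceeding 7.836 is 8, and checking k=8: (11)/(33) = 0.3333 > 0.33.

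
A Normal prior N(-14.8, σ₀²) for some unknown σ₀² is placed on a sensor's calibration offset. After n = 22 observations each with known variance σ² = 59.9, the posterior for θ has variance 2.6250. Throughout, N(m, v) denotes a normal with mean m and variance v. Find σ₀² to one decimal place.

For the Normal–Normal model with known σ², precisions add: τ_n = τ₀ + n/σ².
So 1/σ₀² = 1/2.6250 − 22/59.9 = 0.380952 − 0.367279 = 0.013673.
Hence σ₀² = 1/0.013673 ≈ 73.1.

σ₀² = 73.1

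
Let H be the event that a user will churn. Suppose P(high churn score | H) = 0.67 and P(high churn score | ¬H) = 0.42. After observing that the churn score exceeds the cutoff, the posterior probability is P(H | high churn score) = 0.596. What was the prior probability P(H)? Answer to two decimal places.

Bayes' rule in odds form gives O(H|E) = O(H)·[P(E|H)/P(E|¬H)], hence O(H) = O(H|E)/LR.
Posterior odds = 0.596/(1−0.596) = 1.4752. LR = 0.67/0.42 = 1.5952.
Prior odds = 1.4752/1.5952 = 0.9248, so P(H) = 0.9248/(1+0.9248) ≈ 0.48.

P(H) = 0.48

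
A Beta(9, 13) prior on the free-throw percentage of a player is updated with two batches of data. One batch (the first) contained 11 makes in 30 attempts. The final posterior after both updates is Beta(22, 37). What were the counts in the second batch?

Because Beta–binomial updating is additive in the counts, the combined data contributed (α_post−α_prior, β_post−β_prior) successes and failures.
Total across both batches: 22−9=13 makes, 37−13=24 misses.
Subtract the first batch: 13−11=2 makes and 24−19=5 misses.

2 makes and 5 misses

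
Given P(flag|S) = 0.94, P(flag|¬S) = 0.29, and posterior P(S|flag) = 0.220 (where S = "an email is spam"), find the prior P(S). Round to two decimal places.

P(S) = 0.08

In odds form, posterior odds = prior odds × likelihood ratio, so prior odds = posterior odds ÷ LR.
Posterior odds = 0.220/(1−0.220) = 0.2821. LR = 0.94/0.29 = 3.2414.
Prior odds = 0.2821/3.2414 = 0.0870, so P(S) = 0.0870/(1+0.0870) ≈ 0.08.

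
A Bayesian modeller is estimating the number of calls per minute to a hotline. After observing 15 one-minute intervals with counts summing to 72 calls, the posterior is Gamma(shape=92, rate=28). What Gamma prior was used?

A Gamma(α, β) prior (rate parametrization) on a Poisson rate with n observations summing to S gives posterior Gamma(α+S, β+n).
So α = 92 − 72 = 20 and β = 28 − 15 = 13.

Gamma(shape=20, rate=13)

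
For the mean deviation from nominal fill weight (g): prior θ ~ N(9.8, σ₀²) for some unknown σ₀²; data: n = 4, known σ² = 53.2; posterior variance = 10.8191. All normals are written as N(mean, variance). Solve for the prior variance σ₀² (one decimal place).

σ₀² = 58.0

For the Normal–Normal model with known σ², precisions add: τ_n = τ₀ + n/σ².
So 1/σ₀² = 1/10.8191 − 4/53.2 = 0.092429 − 0.075188 = 0.017241.
Hence σ₀² = 1/0.017241 ≈ 58.0.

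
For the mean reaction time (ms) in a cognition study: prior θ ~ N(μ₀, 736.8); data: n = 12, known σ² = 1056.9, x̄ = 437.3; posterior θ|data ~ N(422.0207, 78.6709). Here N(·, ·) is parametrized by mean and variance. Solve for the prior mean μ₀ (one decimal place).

μ₀ = 294.2

The posterior mean is a precision-weighted average: μ_n = (τ₀μ₀ + τ_data·x̄)/(τ₀+τ_data), with τ₀=1/σ₀² and τ_data=n/σ².
Here τ₀ = 1/736.8 = 0.001357 and τ_data = 12/1056.9 = 0.011354, so τ_n = 0.012711.
Rearranging for μ₀: μ₀ = (μ_n·τ_n − τ_data·x̄)/τ₀ = (422.0207·0.012711 − 0.011354·437.3) / 0.001357 = 0.399201/0.001357 ≈ 294.2.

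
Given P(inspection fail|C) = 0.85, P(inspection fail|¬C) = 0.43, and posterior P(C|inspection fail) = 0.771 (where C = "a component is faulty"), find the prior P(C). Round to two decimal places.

Bayes' rule in odds form gives O(C|E) = O(C)·[P(E|C)/P(E|¬C)], hence O(C) = O(C|E)/LR.
Posterior odds = 0.771/(1−0.771) = 3.3668. LR = 0.85/0.43 = 1.9767.
Prior odds = 3.3668/1.9767 = 1.7032, so P(C) = 1.7032/(1+1.7032) ≈ 0.63.

P(C) = 0.63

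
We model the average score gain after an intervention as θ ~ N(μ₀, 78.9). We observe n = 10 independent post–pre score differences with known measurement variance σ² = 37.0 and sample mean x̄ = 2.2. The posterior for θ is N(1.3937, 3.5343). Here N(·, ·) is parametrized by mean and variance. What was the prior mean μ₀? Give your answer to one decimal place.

With known observation variance, the Normal–Normal posterior has precision τ_n = τ₀ + n/σ² and mean μ_n = (τ₀μ₀ + (n/σ²)x̄)/τ_n.
Here τ₀ = 1/78.9 = 0.012674 and τ_data = 10/37.0 = 0.270270, so τ_n = 0.282944.
Rearranging for μ₀: μ₀ = (μ_n·τ_n − τ_data·x̄)/τ₀ = (1.3937·0.282944 − 0.270270·2.2) / 0.012674 = -0.200255/0.012674 ≈ -15.8.

μ₀ = -15.8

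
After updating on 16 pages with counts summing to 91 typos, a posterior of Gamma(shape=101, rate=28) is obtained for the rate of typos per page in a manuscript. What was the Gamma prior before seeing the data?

Gamma–Poisson conjugacy: posterior shape = α + Σxᵢ, posterior rate = β + n.
So α = 101 − 91 = 10 and β = 28 − 16 = 12.

Gamma(shape=10, rate=12)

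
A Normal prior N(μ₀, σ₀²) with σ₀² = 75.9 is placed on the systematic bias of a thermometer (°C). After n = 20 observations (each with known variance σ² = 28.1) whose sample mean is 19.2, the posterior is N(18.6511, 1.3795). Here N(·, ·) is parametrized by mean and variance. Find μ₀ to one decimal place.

With known observation variance, the Normal–Normal posterior has precision τ_n = τ₀ + n/σ² and mean μ_n = (τ₀μ₀ + (n/σ²)x̄)/τ_n.
Here τ₀ = 1/75.9 = 0.013175 and τ_data = 20/28.1 = 0.711744, so τ_n = 0.724919.
Rearranging for μ₀: μ₀ = (μ_n·τ_n − τ_data·x̄)/τ₀ = (18.6511·0.724919 − 0.711744·19.2) / 0.013175 = -0.144948/0.013175 ≈ -11.0.

μ₀ = -11.0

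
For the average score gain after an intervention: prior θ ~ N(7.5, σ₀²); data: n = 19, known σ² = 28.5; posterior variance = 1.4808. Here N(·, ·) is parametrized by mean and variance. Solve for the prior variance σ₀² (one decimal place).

σ₀² = 115.7

For the Normal–Normal model with known σ², precisions add: τ_n = τ₀ + n/σ².
So 1/σ₀² = 1/1.4808 − 19/28.5 = 0.675311 − 0.666667 = 0.008644.
Hence σ₀² = 1/0.008644 ≈ 115.7.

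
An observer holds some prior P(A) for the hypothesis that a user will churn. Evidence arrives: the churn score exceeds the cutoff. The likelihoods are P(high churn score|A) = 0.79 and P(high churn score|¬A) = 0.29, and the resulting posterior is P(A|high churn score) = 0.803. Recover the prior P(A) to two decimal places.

In odds form, posterior odds = prior odds × likelihood ratio, so prior odds = posterior odds ÷ LR.
Posterior odds = 0.803/(1−0.803) = 4.0761. LR = 0.79/0.29 = 2.7241.
Prior odds = 4.0761/2.7241 = 1.4963, so P(A) = 1.4963/(1+1.4963) ≈ 0.60.

P(A) = 0.60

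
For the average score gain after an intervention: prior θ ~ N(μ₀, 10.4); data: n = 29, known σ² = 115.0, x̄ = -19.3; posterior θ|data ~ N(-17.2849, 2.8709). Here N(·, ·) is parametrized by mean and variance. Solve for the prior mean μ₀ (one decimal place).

With known observation variance, the Normal–Normal posterior has precision τ_n = τ₀ + n/σ² and mean μ_n = (τ₀μ₀ + (n/σ²)x̄)/τ_n.
Here τ₀ = 1/10.4 = 0.096154 and τ_data = 29/115.0 = 0.252174, so τ_n = 0.348328.
Rearranging for μ₀: μ₀ = (μ_n·τ_n − τ_data·x̄)/τ₀ = (-17.2849·0.348328 − 0.252174·-19.3) / 0.096154 = -1.153856/0.096154 ≈ -12.0.

μ₀ = -12.0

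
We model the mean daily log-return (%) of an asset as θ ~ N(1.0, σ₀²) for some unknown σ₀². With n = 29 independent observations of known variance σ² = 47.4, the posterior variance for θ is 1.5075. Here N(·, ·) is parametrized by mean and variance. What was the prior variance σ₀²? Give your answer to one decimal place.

σ₀² = 19.4

Posterior precision equals prior precision plus data precision: 1/σ_n² = 1/σ₀² + n/σ².
So 1/σ₀² = 1/1.5075 − 29/47.4 = 0.663350 − 0.611814 = 0.051536.
Hence σ₀² = 1/0.051536 ≈ 19.4.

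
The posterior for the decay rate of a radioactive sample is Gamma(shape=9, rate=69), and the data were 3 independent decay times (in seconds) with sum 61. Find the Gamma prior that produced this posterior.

Gamma(shape=6, rate=8)

Gamma–exponential conjugacy: posterior shape = α + n, posterior rate = β + Σtᵢ.
So α = 9 − 3 = 6 and β = 69 − 61 = 8.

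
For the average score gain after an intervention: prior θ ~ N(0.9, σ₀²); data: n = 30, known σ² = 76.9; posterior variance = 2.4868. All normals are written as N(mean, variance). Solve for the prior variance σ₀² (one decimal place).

For the Normal–Normal model with known σ², precisions add: τ_n = τ₀ + n/σ².
So 1/σ₀² = 1/2.4868 − 30/76.9 = 0.402123 − 0.390117 = 0.012006.
Hence σ₀² = 1/0.012006 ≈ 83.3.

σ₀² = 83.3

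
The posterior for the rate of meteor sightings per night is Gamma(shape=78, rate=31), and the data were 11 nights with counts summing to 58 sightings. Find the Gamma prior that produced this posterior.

Gamma(shape=20, rate=20)

A Gamma(α, β) prior (rate parametrization) on a Poisson rate with n observations summing to S gives posterior Gamma(α+S, β+n).
So α = 78 − 58 = 20 and β = 31 − 11 = 20.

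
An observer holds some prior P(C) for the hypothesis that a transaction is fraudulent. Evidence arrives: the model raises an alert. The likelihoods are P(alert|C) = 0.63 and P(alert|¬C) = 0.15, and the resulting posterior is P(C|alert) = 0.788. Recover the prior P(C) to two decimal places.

In odds form, posterior odds = prior odds × likelihood ratio, so prior odds = posterior odds ÷ LR.
Posterior odds = 0.788/(1−0.788) = 3.7170. LR = 0.63/0.15 = 4.2000.
Prior odds = 3.7170/4.2000 = 0.8850, so P(C) = 0.8850/(1+0.8850) ≈ 0.47.

P(C) = 0.47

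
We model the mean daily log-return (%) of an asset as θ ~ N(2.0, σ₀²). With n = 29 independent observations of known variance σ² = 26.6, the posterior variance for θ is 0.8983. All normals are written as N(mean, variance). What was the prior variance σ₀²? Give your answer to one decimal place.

Posterior precision equals prior precision plus data precision: 1/σ_n² = 1/σ₀² + n/σ².
So 1/σ₀² = 1/0.8983 − 29/26.6 = 1.113214 − 1.090226 = 0.022988.
Hence σ₀² = 1/0.022988 ≈ 43.5.

σ₀² = 43.5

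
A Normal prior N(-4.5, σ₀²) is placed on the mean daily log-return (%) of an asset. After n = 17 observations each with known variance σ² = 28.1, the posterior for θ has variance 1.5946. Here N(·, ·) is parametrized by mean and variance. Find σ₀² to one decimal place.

σ₀² = 45.2

Posterior precision equals prior precision plus data precision: 1/σ_n² = 1/σ₀² + n/σ².
So 1/σ₀² = 1/1.5946 − 17/28.1 = 0.627117 − 0.604982 = 0.022135.
Hence σ₀² = 1/0.022135 ≈ 45.2.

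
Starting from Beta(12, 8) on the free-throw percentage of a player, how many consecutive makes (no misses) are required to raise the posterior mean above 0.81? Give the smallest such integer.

k = 23

After k makes and 0 misses the posterior is Beta(12+k, 8), with mean (12+k)/(12+8+k).
Set (12+k)/(20+k) > 0.81 and solve: k > (0.81·20 − 12)/(1 − 0.81) = 22.105.
The smallest integer exceeding 22.105 is 23, and checking k=23: (35)/(43) = 0.8140 > 0.81.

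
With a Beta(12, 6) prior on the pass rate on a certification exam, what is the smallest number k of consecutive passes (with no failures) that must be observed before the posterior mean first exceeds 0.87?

k = 29

After k passes and 0 failures the posterior is Beta(12+k, 6), with mean (12+k)/(12+6+k).
Set (12+k)/(18+k) > 0.87 and solve: k > (0.87·18 − 12)/(1 − 0.87) = 28.154.
The smallest integer exceeding 28.154 is 29.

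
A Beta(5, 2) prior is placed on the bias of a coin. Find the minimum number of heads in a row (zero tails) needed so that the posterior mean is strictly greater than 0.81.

k = 4

After k heads and 0 tails the posterior is Beta(5+k, 2), with mean (5+k)/(5+2+k).
Set (5+k)/(7+k) > 0.81 and solve: k > (0.81·7 − 5)/(1 − 0.81) = 3.526.
The smallest integer exceeding 3.526 is 4, and checking k=4: (9)/(11) = 0.8182 > 0.81.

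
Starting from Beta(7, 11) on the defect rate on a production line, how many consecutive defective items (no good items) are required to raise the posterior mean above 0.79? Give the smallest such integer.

After k defective items and 0 good items the posterior is Beta(7+k, 11), with mean (7+k)/(7+11+k).
Set (7+k)/(18+k) > 0.79 and solve: k > (0.79·18 − 7)/(1 − 0.79) = 34.381.
The smallest integer exceeding 34.381 is 35, and checking k=35: (42)/(53) = 0.7925 > 0.79.

k = 35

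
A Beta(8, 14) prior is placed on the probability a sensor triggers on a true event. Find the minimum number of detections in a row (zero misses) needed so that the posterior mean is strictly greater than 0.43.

After k detections and 0 misses the posterior is Beta(8+k, 14), with mean (8+k)/(8+14+k).
Set (8+k)/(22+k) > 0.43 and solve: k > (0.43·22 − 8)/(1 − 0.43) = 2.561.
The smallest integer exceeding 2.561 is 3, and checking k=3: (11)/(25) = 0.4400 > 0.43.

k = 3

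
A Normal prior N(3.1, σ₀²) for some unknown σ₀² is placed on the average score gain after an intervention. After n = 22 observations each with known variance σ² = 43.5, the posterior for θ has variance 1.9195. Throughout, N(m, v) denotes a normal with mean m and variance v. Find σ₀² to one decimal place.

σ₀² = 65.7

Posterior precision equals prior precision plus data precision: 1/σ_n² = 1/σ₀² + n/σ².
So 1/σ₀² = 1/1.9195 − 22/43.5 = 0.520969 − 0.505747 = 0.015222.
Hence σ₀² = 1/0.015222 ≈ 65.7.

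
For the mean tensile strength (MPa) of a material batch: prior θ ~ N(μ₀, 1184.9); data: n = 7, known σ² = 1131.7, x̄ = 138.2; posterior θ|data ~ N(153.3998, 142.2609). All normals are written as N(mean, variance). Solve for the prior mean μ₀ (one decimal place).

μ₀ = 264.8

The posterior mean is a precision-weighted average: μ_n = (τ₀μ₀ + τ_data·x̄)/(τ₀+τ_data), with τ₀=1/σ₀² and τ_data=n/σ².
Here τ₀ = 1/1184.9 = 0.000844 and τ_data = 7/1131.7 = 0.006185, so τ_n = 0.007029.
Rearranging for μ₀: μ₀ = (μ_n·τ_n − τ_data·x̄)/τ₀ = (153.3998·0.007029 − 0.006185·138.2) / 0.000844 = 0.223480/0.000844 ≈ 264.8.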